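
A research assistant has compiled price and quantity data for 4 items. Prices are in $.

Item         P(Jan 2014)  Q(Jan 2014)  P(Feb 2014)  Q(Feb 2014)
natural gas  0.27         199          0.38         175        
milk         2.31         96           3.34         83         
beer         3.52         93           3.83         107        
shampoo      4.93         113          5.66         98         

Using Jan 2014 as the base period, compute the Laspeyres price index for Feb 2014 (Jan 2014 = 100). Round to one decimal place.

Laspeyres price index uses base-period quantities as weights.
ΣP(Feb 2014)·Q(Jan 2014) = 0.38×199 + 3.34×96 + 3.83×93 + 5.66×113 = 75.62 + 320.64 + 356.19 + 639.58 = 1392.03
ΣP(Jan 2014)·Q(Jan 2014) = 0.27×199 + 2.31×96 + 3.52×93 + 4.93×113 = 53.73 + 221.76 + 327.36 + 557.09 = 1159.94
Index = 1392.03 / 1159.94 × 100 = 120.0088

120.0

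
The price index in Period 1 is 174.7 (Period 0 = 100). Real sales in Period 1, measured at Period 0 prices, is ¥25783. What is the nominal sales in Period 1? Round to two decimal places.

45042.90

Nominal = Real × (Index/100) = 25783 × (174.7/100)
        = 25783 × 1.747 = 45042.9010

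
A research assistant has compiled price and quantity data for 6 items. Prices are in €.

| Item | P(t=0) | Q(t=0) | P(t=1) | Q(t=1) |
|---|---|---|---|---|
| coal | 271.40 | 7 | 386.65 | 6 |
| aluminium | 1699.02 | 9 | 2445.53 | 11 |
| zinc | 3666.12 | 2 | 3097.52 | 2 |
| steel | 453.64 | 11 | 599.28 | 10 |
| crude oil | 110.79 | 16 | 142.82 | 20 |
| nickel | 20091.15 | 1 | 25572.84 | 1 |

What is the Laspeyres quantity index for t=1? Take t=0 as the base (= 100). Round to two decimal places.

Laspeyres quantity index uses base-period prices as weights.
ΣP(t=0)·Q(t=1) = 271.40×6 + 1699.02×11 + 3666.12×2 + 453.64×10 + 110.79×20 + 20091.15×1 = 1628.4 + 18689.22 + 7332.24 + 4536.4 + 2215.8 + 20091.15 = 54493.21
ΣP(t=0)·Q(t=0) = 271.40×7 + 1699.02×9 + 3666.12×2 + 453.64×11 + 110.79×16 + 20091.15×1 = 1899.8 + 15291.18 + 7332.24 + 4990.04 + 1772.64 + 20091.15 = 51377.05
Index = 54493.21 / 51377.05 × 100 = 106.0653

106.07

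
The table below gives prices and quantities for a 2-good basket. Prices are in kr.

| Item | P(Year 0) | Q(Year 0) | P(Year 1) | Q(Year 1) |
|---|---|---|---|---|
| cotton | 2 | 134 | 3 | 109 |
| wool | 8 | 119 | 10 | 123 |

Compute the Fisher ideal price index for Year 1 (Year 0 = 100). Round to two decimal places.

130.01

Laspeyres component (base-period weights):
ΣP(Year 1)Q(Year 0) = 3×134 + 10×119 = 402 + 1190 = 1592
ΣP(Year 0)Q(Year 0) = 2×134 + 8×119 = 268 + 952 = 1220
L = 1592 / 1220 × 100 = 130.4918
Paasche component (current-period weights):
ΣP(Year 1)Q(Year 1) = 3×109 + 10×123 = 327 + 1230 = 1557
ΣP(Year 0)Q(Year 1) = 2×109 + 8×123 = 218 + 984 = 1202
P = 1557 / 1202 × 100 = 129.5341
Fisher = √(L × P) = √(130.4918 × 129.5341) = 130.0121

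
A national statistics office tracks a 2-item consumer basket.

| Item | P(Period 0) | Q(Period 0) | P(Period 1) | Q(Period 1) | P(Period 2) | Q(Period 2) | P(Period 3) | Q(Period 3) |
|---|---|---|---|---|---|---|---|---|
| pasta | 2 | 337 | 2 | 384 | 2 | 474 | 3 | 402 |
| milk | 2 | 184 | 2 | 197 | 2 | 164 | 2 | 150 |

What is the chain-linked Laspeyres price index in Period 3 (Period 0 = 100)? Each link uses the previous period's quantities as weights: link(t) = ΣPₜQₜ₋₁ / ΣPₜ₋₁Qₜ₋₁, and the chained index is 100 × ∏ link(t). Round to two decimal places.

Link Period 0→Period 1:
ΣP(Period 1)Q(Period 0) = 2×337 + 2×184 = 674 + 368 = 1042
ΣP(Period 0)Q(Period 0) = 2×337 + 2×184 = 674 + 368 = 1042
link = 1042/1042 = 1.000000
Link Period 1→Period 2:
ΣP(Period 2)Q(Period 1) = 2×384 + 2×197 = 768 + 394 = 1162
ΣP(Period 1)Q(Period 1) = 2×384 + 2×197 = 768 + 394 = 1162
link = 1162/1162 = 1.000000
Link Period 2→Period 3:
ΣP(Period 3)Q(Period 2) = 3×474 + 2×164 = 1422 + 328 = 1750
ΣP(Period 2)Q(Period 2) = 2×474 + 2×164 = 948 + 328 = 1276
link = 1750/1276 = 1.371473
Chained index = 100 × 1.000000 × 1.000000 × 1.371473 = 137.1473

137.15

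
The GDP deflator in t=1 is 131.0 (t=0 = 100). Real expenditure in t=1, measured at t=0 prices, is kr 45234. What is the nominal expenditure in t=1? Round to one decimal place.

59256.5

Nominal = Real × (Index/100) = 45234 × (131.0/100)
        = 45234 × 1.310 = 59256.5400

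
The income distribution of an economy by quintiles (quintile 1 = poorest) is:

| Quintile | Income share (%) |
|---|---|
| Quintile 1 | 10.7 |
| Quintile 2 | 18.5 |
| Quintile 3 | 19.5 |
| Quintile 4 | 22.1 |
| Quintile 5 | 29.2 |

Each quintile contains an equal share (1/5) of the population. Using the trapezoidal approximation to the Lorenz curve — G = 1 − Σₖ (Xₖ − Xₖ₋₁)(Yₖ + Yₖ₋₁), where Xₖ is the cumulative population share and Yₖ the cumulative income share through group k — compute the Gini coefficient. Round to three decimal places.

0.162

Cumulative income shares Yₖ: 0.1070, 0.2920, 0.4870, 0.7080, 1.0000
Σ (Xₖ−Xₖ₋₁)(Yₖ+Yₖ₋₁) = (1/5)(0.1070+0.0000) + (1/5)(0.2920+0.1070) + (1/5)(0.4870+0.2920) + (1/5)(0.7080+0.4870) + (1/5)(1.0000+0.7080)
  = 0.0214 + 0.0798 + 0.1558 + 0.2390 + 0.3416 = 0.8376
G = 1 − 0.8376 = 0.1624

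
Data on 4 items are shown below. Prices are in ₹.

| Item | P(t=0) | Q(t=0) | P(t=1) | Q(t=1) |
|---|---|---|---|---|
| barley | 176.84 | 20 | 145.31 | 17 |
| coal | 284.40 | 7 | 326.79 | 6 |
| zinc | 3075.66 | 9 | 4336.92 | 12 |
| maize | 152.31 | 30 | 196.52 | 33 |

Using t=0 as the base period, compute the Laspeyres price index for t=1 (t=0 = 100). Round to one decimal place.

132.7

Laspeyres price index uses base-period quantities as weights.
ΣP(t=1)·Q(t=0) = 145.31×20 + 326.79×7 + 4336.92×9 + 196.52×30 = 2906.2 + 2287.53 + 39032.28 + 5895.6 = 50121.61
ΣP(t=0)·Q(t=0) = 176.84×20 + 284.40×7 + 3075.66×9 + 152.31×30 = 3536.8 + 1990.8 + 27680.94 + 4569.3 = 37777.84
Index = 50121.61 / 37777.84 × 100 = 132.6746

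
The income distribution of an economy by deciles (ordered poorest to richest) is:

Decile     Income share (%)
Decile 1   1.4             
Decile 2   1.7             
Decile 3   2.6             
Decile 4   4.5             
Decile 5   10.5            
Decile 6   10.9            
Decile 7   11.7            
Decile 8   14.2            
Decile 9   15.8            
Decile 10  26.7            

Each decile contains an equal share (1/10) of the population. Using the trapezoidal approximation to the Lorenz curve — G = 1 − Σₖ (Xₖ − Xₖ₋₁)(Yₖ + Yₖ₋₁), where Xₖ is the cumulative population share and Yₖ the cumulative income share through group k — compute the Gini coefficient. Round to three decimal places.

Cumulative income shares Yₖ: 0.0140, 0.0310, 0.0570, 0.1020, 0.2070, 0.3160, 0.4330, 0.5750, 0.7330, 1.0000
Σ (Xₖ−Xₖ₋₁)(Yₖ+Yₖ₋₁) = (1/10)(0.0140+0.0000) + (1/10)(0.0310+0.0140) + (1/10)(0.0570+0.0310) + (1/10)(0.1020+0.0570) + (1/10)(0.2070+0.1020) + (1/10)(0.3160+0.2070) + (1/10)(0.4330+0.3160) + (1/10)(0.5750+0.4330) + (1/10)(0.7330+0.5750) + (1/10)(1.0000+0.7330)
  = 0.0014 + 0.0045 + 0.0088 + 0.0159 + 0.0309 + 0.0523 + 0.0749 + 0.1008 + 0.1308 + 0.1733 = 0.5936
G = 1 − 0.5936 = 0.4064

0.406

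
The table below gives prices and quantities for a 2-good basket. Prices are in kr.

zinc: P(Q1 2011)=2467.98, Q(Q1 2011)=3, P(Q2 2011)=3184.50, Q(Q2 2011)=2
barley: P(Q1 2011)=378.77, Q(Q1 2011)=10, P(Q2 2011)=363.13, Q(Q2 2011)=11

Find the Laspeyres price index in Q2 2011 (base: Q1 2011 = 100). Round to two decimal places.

Laspeyres price index uses base-period quantities as weights.
ΣP(Q2 2011)·Q(Q1 2011) = 3184.50×3 + 363.13×10 = 9553.5 + 3631.3 = 13184.8
ΣP(Q1 2011)·Q(Q1 2011) = 2467.98×3 + 378.77×10 = 7403.94 + 3787.7 = 11191.64
Index = 13184.8 / 11191.64 × 100 = 117.8094

117.81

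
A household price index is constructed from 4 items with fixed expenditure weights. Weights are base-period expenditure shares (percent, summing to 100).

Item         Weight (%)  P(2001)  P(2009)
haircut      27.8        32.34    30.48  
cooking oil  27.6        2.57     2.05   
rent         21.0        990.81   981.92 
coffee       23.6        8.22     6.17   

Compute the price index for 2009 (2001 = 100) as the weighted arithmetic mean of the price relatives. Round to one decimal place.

86.7

haircut: 27.8 × (30.48/32.34) = 27.8 × 0.942486 = 26.2011
cooking oil: 27.6 × (2.05/2.57) = 27.6 × 0.797665 = 22.0156
rent: 21.0 × (981.92/990.81) = 21.0 × 0.991028 = 20.8116
coffee: 23.6 × (6.17/8.22) = 23.6 × 0.750608 = 17.7144
Index = Σ wᵢ·(p₁ᵢ/p₀ᵢ) = 26.2011 + 22.0156 + 20.8116 + 17.7144 = 86.7426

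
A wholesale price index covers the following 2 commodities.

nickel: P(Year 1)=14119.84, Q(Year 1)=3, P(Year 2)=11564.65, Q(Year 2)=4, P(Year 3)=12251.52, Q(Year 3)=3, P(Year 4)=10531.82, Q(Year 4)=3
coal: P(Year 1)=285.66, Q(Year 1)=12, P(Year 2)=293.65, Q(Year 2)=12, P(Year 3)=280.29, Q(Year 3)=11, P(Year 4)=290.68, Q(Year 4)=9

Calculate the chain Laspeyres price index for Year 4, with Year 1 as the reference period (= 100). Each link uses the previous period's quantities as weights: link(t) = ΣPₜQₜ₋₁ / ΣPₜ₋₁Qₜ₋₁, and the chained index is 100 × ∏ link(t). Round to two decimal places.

76.69

Link Year 1→Year 2:
ΣP(Year 2)Q(Year 1) = 11564.65×3 + 293.65×12 = 34693.95 + 3523.8 = 38217.75
ΣP(Year 1)Q(Year 1) = 14119.84×3 + 285.66×12 = 42359.52 + 3427.92 = 45787.44
link = 38217.75/45787.44 = 0.834678
Link Year 2→Year 3:
ΣP(Year 3)Q(Year 2) = 12251.52×4 + 280.29×12 = 49006.08 + 3363.48 = 52369.56
ΣP(Year 2)Q(Year 2) = 11564.65×4 + 293.65×12 = 46258.6 + 3523.8 = 49782.4
link = 52369.56/49782.4 = 1.051969
Link Year 3→Year 4:
ΣP(Year 4)Q(Year 3) = 10531.82×3 + 290.68×11 = 31595.46 + 3197.48 = 34792.94
ΣP(Year 3)Q(Year 3) = 12251.52×3 + 280.29×11 = 36754.56 + 3083.19 = 39837.75
link = 34792.94/39837.75 = 0.873366
Chained index = 100 × 0.834678 × 1.051969 × 0.873366 = 76.6864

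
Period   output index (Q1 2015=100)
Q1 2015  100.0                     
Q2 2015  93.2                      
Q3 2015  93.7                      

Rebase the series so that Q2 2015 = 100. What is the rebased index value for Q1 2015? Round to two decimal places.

107.30

Rebased(Q1 2015) = 100.0 / 93.2 × 100 = 107.2961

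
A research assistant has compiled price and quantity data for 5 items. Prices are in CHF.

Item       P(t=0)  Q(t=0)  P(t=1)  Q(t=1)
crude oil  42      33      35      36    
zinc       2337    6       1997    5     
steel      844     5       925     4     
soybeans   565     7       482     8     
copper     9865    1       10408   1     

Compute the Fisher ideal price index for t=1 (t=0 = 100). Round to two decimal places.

94.33

Laspeyres component (base-period weights):
ΣP(t=1)Q(t=0) = 35×33 + 1997×6 + 925×5 + 482×7 + 10408×1 = 1155 + 11982 + 4625 + 3374 + 10408 = 31544
ΣP(t=0)Q(t=0) = 42×33 + 2337×6 + 844×5 + 565×7 + 9865×1 = 1386 + 14022 + 4220 + 3955 + 9865 = 33448
L = 31544 / 33448 × 100 = 94.3076
Paasche component (current-period weights):
ΣP(t=1)Q(t=1) = 35×36 + 1997×5 + 925×4 + 482×8 + 10408×1 = 1260 + 9985 + 3700 + 3856 + 10408 = 29209
ΣP(t=0)Q(t=1) = 42×36 + 2337×5 + 844×4 + 565×8 + 9865×1 = 1512 + 11685 + 3376 + 4520 + 9865 = 30958
P = 29209 / 30958 × 100 = 94.3504
Fisher = √(L × P) = √(94.3076 × 94.3504) = 94.3290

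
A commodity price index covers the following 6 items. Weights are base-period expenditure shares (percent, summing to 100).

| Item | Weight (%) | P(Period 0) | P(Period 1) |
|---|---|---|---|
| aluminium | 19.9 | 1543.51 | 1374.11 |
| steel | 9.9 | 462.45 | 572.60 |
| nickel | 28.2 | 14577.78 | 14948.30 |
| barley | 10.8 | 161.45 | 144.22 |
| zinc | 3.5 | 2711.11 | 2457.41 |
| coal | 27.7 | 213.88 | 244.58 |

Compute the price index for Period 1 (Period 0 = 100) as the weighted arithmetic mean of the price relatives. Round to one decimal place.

103.4

aluminium: 19.9 × (1374.11/1543.51) = 19.9 × 0.890250 = 17.7160
steel: 9.9 × (572.60/462.45) = 9.9 × 1.238188 = 12.2581
nickel: 28.2 × (14948.30/14577.78) = 28.2 × 1.025417 = 28.9168
barley: 10.8 × (144.22/161.45) = 10.8 × 0.893280 = 9.6474
zinc: 3.5 × (2457.41/2711.11) = 3.5 × 0.906422 = 3.1725
coal: 27.7 × (244.58/213.88) = 27.7 × 1.143538 = 31.6760
Index = Σ wᵢ·(p₁ᵢ/p₀ᵢ) = 17.7160 + 12.2581 + 28.9168 + 9.6474 + 3.1725 + 31.6760 = 103.3867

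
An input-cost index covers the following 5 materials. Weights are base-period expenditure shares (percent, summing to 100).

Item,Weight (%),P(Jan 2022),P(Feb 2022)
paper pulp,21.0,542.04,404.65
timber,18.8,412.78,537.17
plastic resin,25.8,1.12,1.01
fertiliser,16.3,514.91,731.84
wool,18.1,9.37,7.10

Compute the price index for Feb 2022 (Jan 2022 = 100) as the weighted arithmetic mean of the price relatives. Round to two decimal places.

100.29

paper pulp: 21.0 × (404.65/542.04) = 21.0 × 0.746532 = 15.6772
timber: 18.8 × (537.17/412.78) = 18.8 × 1.301347 = 24.4653
plastic resin: 25.8 × (1.01/1.12) = 25.8 × 0.901786 = 23.2661
fertiliser: 16.3 × (731.84/514.91) = 16.3 × 1.421297 = 23.1671
wool: 18.1 × (7.10/9.37) = 18.1 × 0.757737 = 13.7150
Index = Σ wᵢ·(p₁ᵢ/p₀ᵢ) = 15.6772 + 24.4653 + 23.2661 + 23.1671 + 13.7150 = 100.2907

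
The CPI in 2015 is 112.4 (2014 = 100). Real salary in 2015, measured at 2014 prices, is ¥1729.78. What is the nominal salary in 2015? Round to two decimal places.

1944.27

Nominal = Real × (Index/100) = 1729.78 × (112.4/100)
        = 1729.78 × 1.124 = 1944.2727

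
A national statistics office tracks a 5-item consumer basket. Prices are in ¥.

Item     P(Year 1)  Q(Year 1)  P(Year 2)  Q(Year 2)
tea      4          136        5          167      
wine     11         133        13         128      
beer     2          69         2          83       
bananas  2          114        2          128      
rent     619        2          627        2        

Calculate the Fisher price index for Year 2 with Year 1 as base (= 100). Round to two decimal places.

111.66

Laspeyres component (base-period weights):
ΣP(Year 2)Q(Year 1) = 5×136 + 13×133 + 2×69 + 2×114 + 627×2 = 680 + 1729 + 138 + 228 + 1254 = 4029
ΣP(Year 1)Q(Year 1) = 4×136 + 11×133 + 2×69 + 2×114 + 619×2 = 544 + 1463 + 138 + 228 + 1238 = 3611
L = 4029 / 3611 × 100 = 111.5757
Paasche component (current-period weights):
ΣP(Year 2)Q(Year 2) = 5×167 + 13×128 + 2×83 + 2×128 + 627×2 = 835 + 1664 + 166 + 256 + 1254 = 4175
ΣP(Year 1)Q(Year 2) = 4×167 + 11×128 + 2×83 + 2×128 + 619×2 = 668 + 1408 + 166 + 256 + 1238 = 3736
P = 4175 / 3736 × 100 = 111.7505
Fisher = √(L × P) = √(111.5757 × 111.7505) = 111.6631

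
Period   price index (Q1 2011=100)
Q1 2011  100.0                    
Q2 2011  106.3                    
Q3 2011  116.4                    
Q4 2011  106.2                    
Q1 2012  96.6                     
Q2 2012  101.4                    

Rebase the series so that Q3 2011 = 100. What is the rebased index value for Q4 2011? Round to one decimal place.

91.2

Rebased(Q4 2011) = 106.2 / 116.4 × 100 = 91.2371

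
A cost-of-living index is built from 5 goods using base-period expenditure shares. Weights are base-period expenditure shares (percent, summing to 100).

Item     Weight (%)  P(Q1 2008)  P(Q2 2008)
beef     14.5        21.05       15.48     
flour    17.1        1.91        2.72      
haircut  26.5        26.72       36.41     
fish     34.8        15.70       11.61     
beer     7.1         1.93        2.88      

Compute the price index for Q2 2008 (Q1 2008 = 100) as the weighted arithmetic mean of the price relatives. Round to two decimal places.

beef: 14.5 × (15.48/21.05) = 14.5 × 0.735392 = 10.6632
flour: 17.1 × (2.72/1.91) = 17.1 × 1.424084 = 24.3518
haircut: 26.5 × (36.41/26.72) = 26.5 × 1.362650 = 36.1102
fish: 34.8 × (11.61/15.70) = 34.8 × 0.739490 = 25.7343
beer: 7.1 × (2.88/1.93) = 7.1 × 1.492228 = 10.5948
Index = Σ wᵢ·(p₁ᵢ/p₀ᵢ) = 10.6632 + 24.3518 + 36.1102 + 25.7343 + 10.5948 = 107.4543

107.45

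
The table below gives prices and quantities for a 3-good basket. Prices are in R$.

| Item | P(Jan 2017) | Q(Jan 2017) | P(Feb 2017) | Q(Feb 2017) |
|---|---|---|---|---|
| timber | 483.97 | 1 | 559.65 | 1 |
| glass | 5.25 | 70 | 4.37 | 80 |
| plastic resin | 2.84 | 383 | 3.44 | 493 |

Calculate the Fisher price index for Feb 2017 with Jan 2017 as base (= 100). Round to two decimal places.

Laspeyres component (base-period weights):
ΣP(Feb 2017)Q(Jan 2017) = 559.65×1 + 4.37×70 + 3.44×383 = 559.65 + 305.9 + 1317.52 = 2183.07
ΣP(Jan 2017)Q(Jan 2017) = 483.97×1 + 5.25×70 + 2.84×383 = 483.97 + 367.5 + 1087.72 = 1939.19
L = 2183.07 / 1939.19 × 100 = 112.5764
Paasche component (current-period weights):
ΣP(Feb 2017)Q(Feb 2017) = 559.65×1 + 4.37×80 + 3.44×493 = 559.65 + 349.6 + 1695.92 = 2605.17
ΣP(Jan 2017)Q(Feb 2017) = 483.97×1 + 5.25×80 + 2.84×493 = 483.97 + 420 + 1400.12 = 2304.09
P = 2605.17 / 2304.09 × 100 = 113.0672
Fisher = √(L × P) = √(112.5764 × 113.0672) = 112.8215

112.82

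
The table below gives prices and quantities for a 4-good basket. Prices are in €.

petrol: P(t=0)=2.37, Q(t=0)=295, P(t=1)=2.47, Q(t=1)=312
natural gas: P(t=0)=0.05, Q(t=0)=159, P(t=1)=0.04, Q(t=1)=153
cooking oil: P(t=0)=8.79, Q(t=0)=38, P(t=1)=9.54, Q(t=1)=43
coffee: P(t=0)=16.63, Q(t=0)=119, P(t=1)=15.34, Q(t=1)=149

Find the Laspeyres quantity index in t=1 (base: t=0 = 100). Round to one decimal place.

119.3

Laspeyres quantity index uses base-period prices as weights.
ΣP(t=0)·Q(t=1) = 2.37×312 + 0.05×153 + 8.79×43 + 16.63×149 = 739.44 + 7.65 + 377.97 + 2477.87 = 3602.93
ΣP(t=0)·Q(t=0) = 2.37×295 + 0.05×159 + 8.79×38 + 16.63×119 = 699.15 + 7.95 + 334.02 + 1978.97 = 3020.09
Index = 3602.93 / 3020.09 × 100 = 119.2988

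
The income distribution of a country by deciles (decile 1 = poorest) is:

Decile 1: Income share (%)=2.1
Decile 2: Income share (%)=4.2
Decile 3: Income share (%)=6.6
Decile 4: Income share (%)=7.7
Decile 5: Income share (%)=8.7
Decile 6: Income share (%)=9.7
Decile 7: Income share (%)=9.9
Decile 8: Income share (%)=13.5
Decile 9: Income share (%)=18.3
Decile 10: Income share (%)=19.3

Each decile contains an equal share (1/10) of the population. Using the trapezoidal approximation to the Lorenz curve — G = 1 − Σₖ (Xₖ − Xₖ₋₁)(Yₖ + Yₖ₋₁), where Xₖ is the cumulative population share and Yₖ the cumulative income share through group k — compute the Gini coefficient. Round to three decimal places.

Cumulative income shares Yₖ: 0.0210, 0.0630, 0.1290, 0.2060, 0.2930, 0.3900, 0.4890, 0.6240, 0.8070, 1.0000
Σ (Xₖ−Xₖ₋₁)(Yₖ+Yₖ₋₁) = (1/10)(0.0210+0.0000) + (1/10)(0.0630+0.0210) + (1/10)(0.1290+0.0630) + (1/10)(0.2060+0.1290) + (1/10)(0.2930+0.2060) + (1/10)(0.3900+0.2930) + (1/10)(0.4890+0.3900) + (1/10)(0.6240+0.4890) + (1/10)(0.8070+0.6240) + (1/10)(1.0000+0.8070)
  = 0.0021 + 0.0084 + 0.0192 + 0.0335 + 0.0499 + 0.0683 + 0.0879 + 0.1113 + 0.1431 + 0.1807 = 0.7044
G = 1 − 0.7044 = 0.2956

0.296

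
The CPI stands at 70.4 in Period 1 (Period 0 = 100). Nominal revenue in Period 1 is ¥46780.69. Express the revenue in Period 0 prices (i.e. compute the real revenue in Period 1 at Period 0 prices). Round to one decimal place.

Real = Nominal ÷ (Index/100) = 46780.69 ÷ (70.4/100)
     = 46780.69 ÷ 0.704 = 66449.8438

66449.8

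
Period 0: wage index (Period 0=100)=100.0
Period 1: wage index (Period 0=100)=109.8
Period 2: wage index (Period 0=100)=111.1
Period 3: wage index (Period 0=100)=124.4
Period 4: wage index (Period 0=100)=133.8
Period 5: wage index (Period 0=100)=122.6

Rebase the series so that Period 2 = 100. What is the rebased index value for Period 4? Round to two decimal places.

Rebased(Period 4) = 133.8 / 111.1 × 100 = 120.4320

120.43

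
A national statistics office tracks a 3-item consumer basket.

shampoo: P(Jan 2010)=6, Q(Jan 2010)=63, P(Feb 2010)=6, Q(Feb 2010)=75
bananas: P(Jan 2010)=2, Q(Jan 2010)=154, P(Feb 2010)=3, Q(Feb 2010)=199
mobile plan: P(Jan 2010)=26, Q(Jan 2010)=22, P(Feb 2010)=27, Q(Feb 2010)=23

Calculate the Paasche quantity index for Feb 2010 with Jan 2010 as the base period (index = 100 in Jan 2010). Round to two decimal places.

116.32

Paasche quantity index uses current-period prices as weights.
ΣP(Feb 2010)·Q(Feb 2010) = 6×75 + 3×199 + 27×23 = 450 + 597 + 621 = 1668
ΣP(Feb 2010)·Q(Jan 2010) = 6×63 + 3×154 + 27×22 = 378 + 462 + 594 = 1434
Index = 1668 / 1434 × 100 = 116.3180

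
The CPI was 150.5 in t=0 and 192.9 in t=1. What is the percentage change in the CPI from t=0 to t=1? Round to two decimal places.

28.17%

Change = (192.9 − 150.5) / 150.5 × 100
       = 42.4 / 150.5 × 100 = 28.1728%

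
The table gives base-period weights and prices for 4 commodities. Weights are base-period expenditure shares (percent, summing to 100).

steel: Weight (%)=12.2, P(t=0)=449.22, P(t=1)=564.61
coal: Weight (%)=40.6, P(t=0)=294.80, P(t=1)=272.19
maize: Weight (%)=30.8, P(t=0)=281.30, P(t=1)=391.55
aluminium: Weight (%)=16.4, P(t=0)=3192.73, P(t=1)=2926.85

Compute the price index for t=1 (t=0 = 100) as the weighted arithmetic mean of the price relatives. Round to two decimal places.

steel: 12.2 × (564.61/449.22) = 12.2 × 1.256867 = 15.3338
coal: 40.6 × (272.19/294.80) = 40.6 × 0.923304 = 37.4861
maize: 30.8 × (391.55/281.30) = 30.8 × 1.391930 = 42.8715
aluminium: 16.4 × (2926.85/3192.73) = 16.4 × 0.916723 = 15.0343
Index = Σ wᵢ·(p₁ᵢ/p₀ᵢ) = 15.3338 + 37.4861 + 42.8715 + 15.0343 = 110.7256

110.73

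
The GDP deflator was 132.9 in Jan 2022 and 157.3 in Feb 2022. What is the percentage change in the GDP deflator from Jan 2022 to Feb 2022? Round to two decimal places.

Change = (157.3 − 132.9) / 132.9 × 100
       = 24.4 / 132.9 × 100 = 18.3597%

18.36%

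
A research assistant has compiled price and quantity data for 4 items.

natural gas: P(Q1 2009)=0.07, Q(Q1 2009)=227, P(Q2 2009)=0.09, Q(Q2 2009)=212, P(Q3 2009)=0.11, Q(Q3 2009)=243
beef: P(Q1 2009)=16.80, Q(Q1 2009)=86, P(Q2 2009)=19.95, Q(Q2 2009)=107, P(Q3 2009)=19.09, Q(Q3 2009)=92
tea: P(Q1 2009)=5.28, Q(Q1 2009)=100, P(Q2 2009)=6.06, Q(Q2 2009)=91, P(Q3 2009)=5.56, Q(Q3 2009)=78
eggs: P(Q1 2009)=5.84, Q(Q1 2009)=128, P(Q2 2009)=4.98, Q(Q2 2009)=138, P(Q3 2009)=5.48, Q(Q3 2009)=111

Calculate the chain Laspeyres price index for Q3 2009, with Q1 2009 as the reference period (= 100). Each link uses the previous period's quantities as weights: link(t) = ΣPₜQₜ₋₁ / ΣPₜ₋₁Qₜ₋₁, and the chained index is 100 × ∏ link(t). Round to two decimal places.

106.83

Link Q1 2009→Q2 2009:
ΣP(Q2 2009)Q(Q1 2009) = 0.09×227 + 19.95×86 + 6.06×100 + 4.98×128 = 20.43 + 1715.7 + 606 + 637.44 = 2979.57
ΣP(Q1 2009)Q(Q1 2009) = 0.07×227 + 16.80×86 + 5.28×100 + 5.84×128 = 15.89 + 1444.8 + 528 + 747.52 = 2736.21
link = 2979.57/2736.21 = 1.088941
Link Q2 2009→Q3 2009:
ΣP(Q3 2009)Q(Q2 2009) = 0.11×212 + 19.09×107 + 5.56×91 + 5.48×138 = 23.32 + 2042.63 + 505.96 + 756.24 = 3328.15
ΣP(Q2 2009)Q(Q2 2009) = 0.09×212 + 19.95×107 + 6.06×91 + 4.98×138 = 19.08 + 2134.65 + 551.46 + 687.24 = 3392.43
link = 3328.15/3392.43 = 0.981052
Chained index = 100 × 1.088941 × 0.981052 = 106.8307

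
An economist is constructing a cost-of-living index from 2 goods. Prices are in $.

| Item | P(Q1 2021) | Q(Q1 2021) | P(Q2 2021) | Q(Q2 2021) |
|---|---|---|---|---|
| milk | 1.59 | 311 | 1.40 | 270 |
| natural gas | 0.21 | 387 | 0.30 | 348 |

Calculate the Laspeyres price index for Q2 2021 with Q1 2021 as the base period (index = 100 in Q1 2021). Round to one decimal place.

Laspeyres price index uses base-period quantities as weights.
ΣP(Q2 2021)·Q(Q1 2021) = 1.40×311 + 0.30×387 = 435.4 + 116.1 = 551.5
ΣP(Q1 2021)·Q(Q1 2021) = 1.59×311 + 0.21×387 = 494.49 + 81.27 = 575.76
Index = 551.5 / 575.76 × 100 = 95.7864

95.8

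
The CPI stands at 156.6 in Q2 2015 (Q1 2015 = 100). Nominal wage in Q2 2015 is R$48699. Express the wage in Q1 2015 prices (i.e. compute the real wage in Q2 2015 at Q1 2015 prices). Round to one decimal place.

Real = Nominal ÷ (Index/100) = 48699 ÷ (156.6/100)
     = 48699 ÷ 1.566 = 31097.7011

31097.7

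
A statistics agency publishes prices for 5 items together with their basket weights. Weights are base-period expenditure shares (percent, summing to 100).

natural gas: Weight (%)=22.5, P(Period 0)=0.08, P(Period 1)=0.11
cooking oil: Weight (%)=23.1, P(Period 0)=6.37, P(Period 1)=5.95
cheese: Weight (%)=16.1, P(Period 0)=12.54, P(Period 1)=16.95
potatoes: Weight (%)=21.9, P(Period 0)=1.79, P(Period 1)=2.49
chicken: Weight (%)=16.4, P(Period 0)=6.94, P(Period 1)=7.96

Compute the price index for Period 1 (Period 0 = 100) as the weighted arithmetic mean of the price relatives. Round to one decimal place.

natural gas: 22.5 × (0.11/0.08) = 22.5 × 1.375000 = 30.9375
cooking oil: 23.1 × (5.95/6.37) = 23.1 × 0.934066 = 21.5769
cheese: 16.1 × (16.95/12.54) = 16.1 × 1.351675 = 21.7620
potatoes: 21.9 × (2.49/1.79) = 21.9 × 1.391061 = 30.4642
chicken: 16.4 × (7.96/6.94) = 16.4 × 1.146974 = 18.8104
Index = Σ wᵢ·(p₁ᵢ/p₀ᵢ) = 30.9375 + 21.5769 + 21.7620 + 30.4642 + 18.8104 = 123.5510

123.6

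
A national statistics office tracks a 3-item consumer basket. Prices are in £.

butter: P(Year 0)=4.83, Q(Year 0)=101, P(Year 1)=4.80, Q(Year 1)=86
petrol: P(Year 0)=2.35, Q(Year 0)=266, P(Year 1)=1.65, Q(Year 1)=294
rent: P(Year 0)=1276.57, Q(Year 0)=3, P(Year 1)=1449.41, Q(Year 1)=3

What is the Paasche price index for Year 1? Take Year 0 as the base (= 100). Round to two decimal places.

Paasche price index uses current-period quantities as weights.
ΣP(Year 1)·Q(Year 1) = 4.80×86 + 1.65×294 + 1449.41×3 = 412.8 + 485.1 + 4348.23 = 5246.13
ΣP(Year 0)·Q(Year 1) = 4.83×86 + 2.35×294 + 1276.57×3 = 415.38 + 690.9 + 3829.71 = 4935.99
Index = 5246.13 / 4935.99 × 100 = 106.2832

106.28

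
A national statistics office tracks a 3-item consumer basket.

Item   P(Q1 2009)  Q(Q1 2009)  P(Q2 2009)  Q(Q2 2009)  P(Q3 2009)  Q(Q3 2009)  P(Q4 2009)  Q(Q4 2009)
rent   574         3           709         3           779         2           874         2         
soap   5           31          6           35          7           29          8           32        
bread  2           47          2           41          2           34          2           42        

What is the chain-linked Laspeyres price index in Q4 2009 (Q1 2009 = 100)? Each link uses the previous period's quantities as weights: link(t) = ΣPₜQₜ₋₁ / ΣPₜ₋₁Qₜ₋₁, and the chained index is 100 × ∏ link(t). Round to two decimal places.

Link Q1 2009→Q2 2009:
ΣP(Q2 2009)Q(Q1 2009) = 709×3 + 6×31 + 2×47 = 2127 + 186 + 94 = 2407
ΣP(Q1 2009)Q(Q1 2009) = 574×3 + 5×31 + 2×47 = 1722 + 155 + 94 = 1971
link = 2407/1971 = 1.221208
Link Q2 2009→Q3 2009:
ΣP(Q3 2009)Q(Q2 2009) = 779×3 + 7×35 + 2×41 = 2337 + 245 + 82 = 2664
ΣP(Q2 2009)Q(Q2 2009) = 709×3 + 6×35 + 2×41 = 2127 + 210 + 82 = 2419
link = 2664/2419 = 1.101282
Link Q3 2009→Q4 2009:
ΣP(Q4 2009)Q(Q3 2009) = 874×2 + 8×29 + 2×34 = 1748 + 232 + 68 = 2048
ΣP(Q3 2009)Q(Q3 2009) = 779×2 + 7×29 + 2×34 = 1558 + 203 + 68 = 1829
link = 2048/1829 = 1.119738
Chained index = 100 × 1.221208 × 1.101282 × 1.119738 = 150.5928

150.59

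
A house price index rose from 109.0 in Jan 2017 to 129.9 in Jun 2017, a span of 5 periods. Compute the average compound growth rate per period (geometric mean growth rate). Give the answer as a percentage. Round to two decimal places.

Growth factor = (129.9/109.0)^(1/5) = (1.191743)^(1/5) = 1.035706
Growth rate = 1.035706 − 1 = 0.035706 = 3.5706%

3.57%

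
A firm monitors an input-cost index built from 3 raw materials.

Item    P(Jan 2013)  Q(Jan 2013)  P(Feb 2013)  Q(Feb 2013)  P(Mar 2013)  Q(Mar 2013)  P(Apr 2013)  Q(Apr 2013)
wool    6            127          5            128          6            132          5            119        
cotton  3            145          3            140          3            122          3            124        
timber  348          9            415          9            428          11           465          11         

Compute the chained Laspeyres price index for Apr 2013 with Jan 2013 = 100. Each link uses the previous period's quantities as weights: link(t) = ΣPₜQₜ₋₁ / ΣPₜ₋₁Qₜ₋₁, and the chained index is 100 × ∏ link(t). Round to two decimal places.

122.14

Link Jan 2013→Feb 2013:
ΣP(Feb 2013)Q(Jan 2013) = 5×127 + 3×145 + 415×9 = 635 + 435 + 3735 = 4805
ΣP(Jan 2013)Q(Jan 2013) = 6×127 + 3×145 + 348×9 = 762 + 435 + 3132 = 4329
link = 4805/4329 = 1.109956
Link Feb 2013→Mar 2013:
ΣP(Mar 2013)Q(Feb 2013) = 6×128 + 3×140 + 428×9 = 768 + 420 + 3852 = 5040
ΣP(Feb 2013)Q(Feb 2013) = 5×128 + 3×140 + 415×9 = 640 + 420 + 3735 = 4795
link = 5040/4795 = 1.051095
Link Mar 2013→Apr 2013:
ΣP(Apr 2013)Q(Mar 2013) = 5×132 + 3×122 + 465×11 = 660 + 366 + 5115 = 6141
ΣP(Mar 2013)Q(Mar 2013) = 6×132 + 3×122 + 428×11 = 792 + 366 + 4708 = 5866
link = 6141/5866 = 1.046880
Chained index = 100 × 1.109956 × 1.051095 × 1.046880 = 122.1363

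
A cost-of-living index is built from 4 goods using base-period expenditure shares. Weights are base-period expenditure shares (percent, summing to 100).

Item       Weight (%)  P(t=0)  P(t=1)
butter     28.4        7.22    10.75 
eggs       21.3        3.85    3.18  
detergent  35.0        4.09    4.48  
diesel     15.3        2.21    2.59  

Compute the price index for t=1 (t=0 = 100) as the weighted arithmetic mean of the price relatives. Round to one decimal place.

116.1

butter: 28.4 × (10.75/7.22) = 28.4 × 1.488920 = 42.2853
eggs: 21.3 × (3.18/3.85) = 21.3 × 0.825974 = 17.5932
detergent: 35.0 × (4.48/4.09) = 35.0 × 1.095355 = 38.3374
diesel: 15.3 × (2.59/2.21) = 15.3 × 1.171946 = 17.9308
Index = Σ wᵢ·(p₁ᵢ/p₀ᵢ) = 42.2853 + 17.5932 + 38.3374 + 17.9308 = 116.1467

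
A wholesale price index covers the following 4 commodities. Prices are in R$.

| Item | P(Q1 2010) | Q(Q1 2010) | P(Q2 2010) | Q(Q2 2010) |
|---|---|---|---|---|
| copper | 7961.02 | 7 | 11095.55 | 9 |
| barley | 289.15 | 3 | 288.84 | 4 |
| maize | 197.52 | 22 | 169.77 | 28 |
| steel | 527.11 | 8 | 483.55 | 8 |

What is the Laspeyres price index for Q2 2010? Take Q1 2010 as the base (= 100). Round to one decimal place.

132.2

Laspeyres price index uses base-period quantities as weights.
ΣP(Q2 2010)·Q(Q1 2010) = 11095.55×7 + 288.84×3 + 169.77×22 + 483.55×8 = 77668.85 + 866.52 + 3734.94 + 3868.4 = 86138.71
ΣP(Q1 2010)·Q(Q1 2010) = 7961.02×7 + 289.15×3 + 197.52×22 + 527.11×8 = 55727.14 + 867.45 + 4345.44 + 4216.88 = 65156.91
Index = 86138.71 / 65156.91 × 100 = 132.2020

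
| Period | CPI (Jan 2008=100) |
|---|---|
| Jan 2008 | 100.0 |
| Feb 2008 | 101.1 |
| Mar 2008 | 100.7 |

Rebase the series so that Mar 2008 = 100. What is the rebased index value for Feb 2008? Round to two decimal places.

100.40

Rebased(Feb 2008) = 101.1 / 100.7 × 100 = 100.3972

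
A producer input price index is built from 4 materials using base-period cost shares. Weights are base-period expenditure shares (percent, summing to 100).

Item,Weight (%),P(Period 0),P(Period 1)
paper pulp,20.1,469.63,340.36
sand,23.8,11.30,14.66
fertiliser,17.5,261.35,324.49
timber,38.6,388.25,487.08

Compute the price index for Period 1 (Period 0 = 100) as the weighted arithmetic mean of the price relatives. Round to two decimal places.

paper pulp: 20.1 × (340.36/469.63) = 20.1 × 0.724741 = 14.5673
sand: 23.8 × (14.66/11.30) = 23.8 × 1.297345 = 30.8768
fertiliser: 17.5 × (324.49/261.35) = 17.5 × 1.241592 = 21.7279
timber: 38.6 × (487.08/388.25) = 38.6 × 1.254552 = 48.4257
Index = Σ wᵢ·(p₁ᵢ/p₀ᵢ) = 14.5673 + 30.8768 + 21.7279 + 48.4257 = 115.5977

115.60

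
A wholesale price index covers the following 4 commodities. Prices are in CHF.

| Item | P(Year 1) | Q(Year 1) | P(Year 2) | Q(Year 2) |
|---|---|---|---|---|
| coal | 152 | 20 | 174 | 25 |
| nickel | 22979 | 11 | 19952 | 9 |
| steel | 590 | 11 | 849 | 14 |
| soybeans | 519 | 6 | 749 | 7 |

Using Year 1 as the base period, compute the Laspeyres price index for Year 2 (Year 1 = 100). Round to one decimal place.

Laspeyres price index uses base-period quantities as weights.
ΣP(Year 2)·Q(Year 1) = 174×20 + 19952×11 + 849×11 + 749×6 = 3480 + 219472 + 9339 + 4494 = 236785
ΣP(Year 1)·Q(Year 1) = 152×20 + 22979×11 + 590×11 + 519×6 = 3040 + 252769 + 6490 + 3114 = 265413
Index = 236785 / 265413 × 100 = 89.2138

89.2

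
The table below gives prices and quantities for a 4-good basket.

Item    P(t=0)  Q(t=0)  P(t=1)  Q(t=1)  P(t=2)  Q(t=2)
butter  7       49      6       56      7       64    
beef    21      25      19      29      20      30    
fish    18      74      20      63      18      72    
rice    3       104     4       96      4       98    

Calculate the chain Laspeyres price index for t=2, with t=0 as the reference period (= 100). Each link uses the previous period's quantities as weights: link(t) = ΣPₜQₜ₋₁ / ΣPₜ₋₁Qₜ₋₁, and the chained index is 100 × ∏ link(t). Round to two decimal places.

Link t=0→t=1:
ΣP(t=1)Q(t=0) = 6×49 + 19×25 + 20×74 + 4×104 = 294 + 475 + 1480 + 416 = 2665
ΣP(t=0)Q(t=0) = 7×49 + 21×25 + 18×74 + 3×104 = 343 + 525 + 1332 + 312 = 2512
link = 2665/2512 = 1.060908
Link t=1→t=2:
ΣP(t=2)Q(t=1) = 7×56 + 20×29 + 18×63 + 4×96 = 392 + 580 + 1134 + 384 = 2490
ΣP(t=1)Q(t=1) = 6×56 + 19×29 + 20×63 + 4×96 = 336 + 551 + 1260 + 384 = 2531
link = 2490/2531 = 0.983801
Chained index = 100 × 1.060908 × 0.983801 = 104.3722

104.37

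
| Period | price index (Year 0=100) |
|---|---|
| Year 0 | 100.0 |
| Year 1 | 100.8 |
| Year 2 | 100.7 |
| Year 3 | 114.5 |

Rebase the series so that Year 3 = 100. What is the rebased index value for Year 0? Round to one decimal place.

87.3

Rebased(Year 0) = 100.0 / 114.5 × 100 = 87.3362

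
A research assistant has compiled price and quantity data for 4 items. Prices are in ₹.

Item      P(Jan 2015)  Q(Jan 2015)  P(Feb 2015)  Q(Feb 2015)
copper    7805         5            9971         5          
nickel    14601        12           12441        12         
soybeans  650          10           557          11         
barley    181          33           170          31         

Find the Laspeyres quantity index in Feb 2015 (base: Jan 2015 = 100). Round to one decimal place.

Laspeyres quantity index uses base-period prices as weights.
ΣP(Jan 2015)·Q(Feb 2015) = 7805×5 + 14601×12 + 650×11 + 181×31 = 39025 + 175212 + 7150 + 5611 = 226998
ΣP(Jan 2015)·Q(Jan 2015) = 7805×5 + 14601×12 + 650×10 + 181×33 = 39025 + 175212 + 6500 + 5973 = 226710
Index = 226998 / 226710 × 100 = 100.1270

100.1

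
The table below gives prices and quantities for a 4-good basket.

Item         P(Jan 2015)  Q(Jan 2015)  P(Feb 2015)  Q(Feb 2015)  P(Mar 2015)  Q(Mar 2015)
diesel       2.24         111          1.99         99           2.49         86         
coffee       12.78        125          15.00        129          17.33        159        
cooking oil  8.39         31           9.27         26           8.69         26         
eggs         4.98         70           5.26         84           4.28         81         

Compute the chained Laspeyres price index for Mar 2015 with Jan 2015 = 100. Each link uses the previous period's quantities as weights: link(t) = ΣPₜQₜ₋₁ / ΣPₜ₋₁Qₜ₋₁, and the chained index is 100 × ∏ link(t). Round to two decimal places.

122.14

Link Jan 2015→Feb 2015:
ΣP(Feb 2015)Q(Jan 2015) = 1.99×111 + 15.00×125 + 9.27×31 + 5.26×70 = 220.89 + 1875 + 287.37 + 368.2 = 2751.46
ΣP(Jan 2015)Q(Jan 2015) = 2.24×111 + 12.78×125 + 8.39×31 + 4.98×70 = 248.64 + 1597.5 + 260.09 + 348.6 = 2454.83
link = 2751.46/2454.83 = 1.120835
Link Feb 2015→Mar 2015:
ΣP(Mar 2015)Q(Feb 2015) = 2.49×99 + 17.33×129 + 8.69×26 + 4.28×84 = 246.51 + 2235.57 + 225.94 + 359.52 = 3067.54
ΣP(Feb 2015)Q(Feb 2015) = 1.99×99 + 15.00×129 + 9.27×26 + 5.26×84 = 197.01 + 1935 + 241.02 + 441.84 = 2814.87
link = 3067.54/2814.87 = 1.089763
Chained index = 100 × 1.120835 × 1.089763 = 122.1444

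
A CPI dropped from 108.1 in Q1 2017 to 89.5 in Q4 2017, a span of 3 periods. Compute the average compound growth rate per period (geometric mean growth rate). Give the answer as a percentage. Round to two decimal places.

Growth factor = (89.5/108.1)^(1/3) = (0.827937)^(1/3) = 0.939000
Growth rate = 0.939000 − 1 = -0.061000 = -6.1000%

-6.10%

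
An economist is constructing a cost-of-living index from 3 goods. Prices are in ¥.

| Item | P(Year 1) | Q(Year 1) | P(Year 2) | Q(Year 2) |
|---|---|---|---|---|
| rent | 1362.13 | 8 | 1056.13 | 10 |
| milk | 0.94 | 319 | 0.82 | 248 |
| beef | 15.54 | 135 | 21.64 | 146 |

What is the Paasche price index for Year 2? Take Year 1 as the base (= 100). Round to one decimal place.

86.4

Paasche price index uses current-period quantities as weights.
ΣP(Year 2)·Q(Year 2) = 1056.13×10 + 0.82×248 + 21.64×146 = 10561.3 + 203.36 + 3159.44 = 13924.1
ΣP(Year 1)·Q(Year 2) = 1362.13×10 + 0.94×248 + 15.54×146 = 13621.3 + 233.12 + 2268.84 = 16123.26
Index = 13924.1 / 16123.26 × 100 = 86.3603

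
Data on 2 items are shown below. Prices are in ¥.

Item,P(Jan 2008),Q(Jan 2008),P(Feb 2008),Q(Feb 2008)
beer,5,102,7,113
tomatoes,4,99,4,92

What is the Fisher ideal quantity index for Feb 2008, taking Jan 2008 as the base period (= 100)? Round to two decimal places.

Laspeyres component (base-period weights):
ΣP(Jan 2008)Q(Feb 2008) = 5×113 + 4×92 = 565 + 368 = 933
ΣP(Jan 2008)Q(Jan 2008) = 5×102 + 4×99 = 510 + 396 = 906
L = 933 / 906 × 100 = 102.9801
Paasche component (current-period weights):
ΣP(Feb 2008)Q(Feb 2008) = 7×113 + 4×92 = 791 + 368 = 1159
ΣP(Feb 2008)Q(Jan 2008) = 7×102 + 4×99 = 714 + 396 = 1110
P = 1159 / 1110 × 100 = 104.4144
Fisher = √(L × P) = √(102.9801 × 104.4144) = 103.6948

103.69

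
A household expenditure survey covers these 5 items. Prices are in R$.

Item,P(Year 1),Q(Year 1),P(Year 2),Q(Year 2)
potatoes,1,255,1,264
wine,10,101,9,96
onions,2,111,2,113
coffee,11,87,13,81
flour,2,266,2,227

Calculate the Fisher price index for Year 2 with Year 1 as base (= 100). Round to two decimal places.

102.41

Laspeyres component (base-period weights):
ΣP(Year 2)Q(Year 1) = 1×255 + 9×101 + 2×111 + 13×87 + 2×266 = 255 + 909 + 222 + 1131 + 532 = 3049
ΣP(Year 1)Q(Year 1) = 1×255 + 10×101 + 2×111 + 11×87 + 2×266 = 255 + 1010 + 222 + 957 + 532 = 2976
L = 3049 / 2976 × 100 = 102.4530
Paasche component (current-period weights):
ΣP(Year 2)Q(Year 2) = 1×264 + 9×96 + 2×113 + 13×81 + 2×227 = 264 + 864 + 226 + 1053 + 454 = 2861
ΣP(Year 1)Q(Year 2) = 1×264 + 10×96 + 2×113 + 11×81 + 2×227 = 264 + 960 + 226 + 891 + 454 = 2795
P = 2861 / 2795 × 100 = 102.3614
Fisher = √(L × P) = √(102.4530 × 102.3614) = 102.4071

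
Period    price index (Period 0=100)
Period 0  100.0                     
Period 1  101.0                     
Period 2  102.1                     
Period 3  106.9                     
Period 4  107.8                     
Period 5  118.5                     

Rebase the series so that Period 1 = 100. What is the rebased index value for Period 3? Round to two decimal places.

105.84

Rebased(Period 3) = 106.9 / 101.0 × 100 = 105.8416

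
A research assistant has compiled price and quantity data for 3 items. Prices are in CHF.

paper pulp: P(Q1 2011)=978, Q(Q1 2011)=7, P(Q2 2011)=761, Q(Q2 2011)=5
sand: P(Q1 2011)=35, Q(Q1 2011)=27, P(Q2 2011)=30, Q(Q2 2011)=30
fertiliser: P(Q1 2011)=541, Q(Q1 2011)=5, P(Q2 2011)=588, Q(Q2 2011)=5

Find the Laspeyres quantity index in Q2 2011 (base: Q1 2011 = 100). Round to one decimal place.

Laspeyres quantity index uses base-period prices as weights.
ΣP(Q1 2011)·Q(Q2 2011) = 978×5 + 35×30 + 541×5 = 4890 + 1050 + 2705 = 8645
ΣP(Q1 2011)·Q(Q1 2011) = 978×7 + 35×27 + 541×5 = 6846 + 945 + 2705 = 10496
Index = 8645 / 10496 × 100 = 82.3647

82.4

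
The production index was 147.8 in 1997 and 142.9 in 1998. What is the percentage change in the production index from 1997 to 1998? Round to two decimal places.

Change = (142.9 − 147.8) / 147.8 × 100
       = -4.9 / 147.8 × 100 = -3.3153%

-3.32%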